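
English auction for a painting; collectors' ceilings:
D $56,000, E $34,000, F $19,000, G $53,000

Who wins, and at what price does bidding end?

D wins at $53,000

Limits ranked: 56,000 (D) > 53,000 (G) > 34,000 (E) > 19,000 (F)
Once the price passes $53,000, only D is left; the hammer falls at G's limit of $53,000.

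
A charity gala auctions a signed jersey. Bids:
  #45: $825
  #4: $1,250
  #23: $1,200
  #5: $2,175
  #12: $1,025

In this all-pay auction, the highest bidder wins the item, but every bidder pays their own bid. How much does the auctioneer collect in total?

Total revenue: $6,475

Rule: the highest bidder wins the item, but every bidder pays their own bid.
Sorting bids: 2,175 (#5) > 1,250 (#4) > 1,200 (#23) > 1,025 (#12) > 825 (#45)
Every bidder forfeits their bid regardless of winning.
Revenue = 825 + 1,250 + 1,200 + 2,175 + 1,025 = $6,475.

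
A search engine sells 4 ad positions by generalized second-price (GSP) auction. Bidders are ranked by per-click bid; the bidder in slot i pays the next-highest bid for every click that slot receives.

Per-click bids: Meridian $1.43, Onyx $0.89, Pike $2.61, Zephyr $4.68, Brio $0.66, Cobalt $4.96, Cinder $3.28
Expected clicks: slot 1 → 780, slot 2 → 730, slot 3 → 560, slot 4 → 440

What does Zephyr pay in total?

Sorting advertisers: $4.96 (Cobalt) > $4.68 (Zephyr) > $3.28 (Cinder) > $2.61 (Pike) > $1.43 (Meridian) > …
Zephyr holds slot 2 → pays next bid $3.28 × 730 clicks = $2394.40.

Zephyr pays $2394.40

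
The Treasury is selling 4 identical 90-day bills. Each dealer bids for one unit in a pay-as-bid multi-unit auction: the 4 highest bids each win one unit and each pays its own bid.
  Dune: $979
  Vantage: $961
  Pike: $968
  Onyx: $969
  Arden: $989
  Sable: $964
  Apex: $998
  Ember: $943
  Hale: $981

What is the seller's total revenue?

Total revenue: $3,947

Ordering the bids: 998 (Apex), 989 (Arden), 981 (Hale), 979 (Dune), 969 (Onyx), 968 (Pike), …
Winners (4 units): Apex, Arden, Hale, Dune.
Total revenue = 998 + 989 + 981 + 979 = $3,947.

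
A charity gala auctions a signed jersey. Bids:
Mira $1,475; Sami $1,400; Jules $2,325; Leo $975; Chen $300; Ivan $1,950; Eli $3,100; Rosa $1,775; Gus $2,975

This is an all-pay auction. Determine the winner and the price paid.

Rule: the highest bidder wins the item, but every bidder pays their own bid.
Bids in order: 3,100 (Eli) > 2,975 (Gus) > 2,325 (Jules) > 1,950 (Ivan) > 1,775 (Rosa) > 1,475 (Mira) > …
Eli wins with the top bid; all bids are sunk regardless.

Eli pays $3,100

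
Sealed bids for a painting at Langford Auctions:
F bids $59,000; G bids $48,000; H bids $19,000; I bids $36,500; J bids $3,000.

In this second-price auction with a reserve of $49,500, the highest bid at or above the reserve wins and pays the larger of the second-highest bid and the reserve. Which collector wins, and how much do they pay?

Sorting bids: 59,000 (F) > 48,000 (G) > 36,500 (I) > 19,000 (H) > 3,000 (J)
F has the top bid at or above the reserve ($59,000).
max(second-highest $48,000, reserve $49,500) = $49,500.

F pays $49,500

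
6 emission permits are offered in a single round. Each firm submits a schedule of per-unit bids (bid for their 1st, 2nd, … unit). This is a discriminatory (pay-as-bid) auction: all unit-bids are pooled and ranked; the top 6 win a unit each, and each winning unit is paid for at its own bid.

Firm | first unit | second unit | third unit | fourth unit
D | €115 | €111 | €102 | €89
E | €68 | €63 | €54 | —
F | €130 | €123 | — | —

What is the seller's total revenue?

Merging the schedules and taking the best 6: 130 (F-1), 123 (F-2), 115 (D-1), 111 (D-2), 102 (D-3), 89 (D-4)
Next rejected bid: €68 (not a price — pay-as-bid).
Each winning unit pays its own bid.
Revenue = 130 + 123 + 115 + 111 + 102 + 89 = €670.

Total revenue: €670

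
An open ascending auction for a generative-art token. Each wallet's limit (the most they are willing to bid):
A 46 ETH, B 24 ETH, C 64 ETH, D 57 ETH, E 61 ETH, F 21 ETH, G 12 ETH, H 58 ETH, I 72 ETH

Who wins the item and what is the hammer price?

Limits ranked: 72 (I) > 64 (C) > 61 (E) > 58 (H) > 57 (D) > 46 (A) > …
C is the last rival to drop out, at 64 ETH; I remains and wins at that price.

I wins at 64 ETH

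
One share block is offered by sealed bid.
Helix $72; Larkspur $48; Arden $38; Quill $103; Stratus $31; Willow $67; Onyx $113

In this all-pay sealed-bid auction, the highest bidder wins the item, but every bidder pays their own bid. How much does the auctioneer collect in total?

Total revenue: $472

Bids ranked: 113 (Onyx) > 103 (Quill) > 72 (Helix) > 67 (Willow) > 48 (Larkspur) > 38 (Arden) > …
Onyx wins with the top bid; all bids are sunk regardless.
Every bidder forfeits their bid regardless of winning.
Revenue = 72 + 48 + 38 + 103 + 31 + 67 + 113 = $472.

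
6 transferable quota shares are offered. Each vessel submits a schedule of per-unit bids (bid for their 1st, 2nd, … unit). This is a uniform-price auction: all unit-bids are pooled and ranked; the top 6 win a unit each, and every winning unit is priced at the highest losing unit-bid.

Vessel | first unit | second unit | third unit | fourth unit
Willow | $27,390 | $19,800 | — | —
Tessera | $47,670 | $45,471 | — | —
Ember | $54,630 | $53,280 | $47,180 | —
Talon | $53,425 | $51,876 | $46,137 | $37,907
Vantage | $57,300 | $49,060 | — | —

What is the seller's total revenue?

Total revenue: $286,020

Merging the schedules and taking the best 6: 57,300 (Vantage-1), 54,630 (Ember-1), 53,425 (Talon-1), 53,280 (Ember-2), 51,876 (Talon-2), 49,060 (Vantage-2)
First bid not allocated: $47,670.
Allocation: Ember 2, Talon 2, Vantage 2. Every unit priced at $47,670.
Revenue = 6 × 47,670 = $286,020.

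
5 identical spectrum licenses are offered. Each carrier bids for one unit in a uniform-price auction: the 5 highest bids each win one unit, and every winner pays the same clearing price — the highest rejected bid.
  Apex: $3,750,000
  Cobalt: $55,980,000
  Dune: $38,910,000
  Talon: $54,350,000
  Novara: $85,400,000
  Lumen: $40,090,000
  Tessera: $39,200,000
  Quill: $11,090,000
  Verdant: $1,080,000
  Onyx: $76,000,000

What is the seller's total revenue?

Total revenue: $196,000,000

Sorting: 85,400,000 (Novara), 76,000,000 (Onyx), 55,980,000 (Cobalt), 54,350,000 (Talon), 40,090,000 (Lumen), 39,200,000 (Tessera), 38,910,000 (Dune), …
The 5 highest are Novara, Onyx, Cobalt, Talon, Lumen.
First losing bid is Tessera's $39,200,000, which sets the uniform price.
Total revenue = 5 × $39,200,000 = $196,000,000.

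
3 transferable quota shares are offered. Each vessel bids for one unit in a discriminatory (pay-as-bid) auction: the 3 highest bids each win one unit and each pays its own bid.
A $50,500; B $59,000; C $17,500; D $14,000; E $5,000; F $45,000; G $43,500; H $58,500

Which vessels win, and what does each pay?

Sorting: 59,000 (B), 58,500 (H), 50,500 (A), 45,000 (F), 43,500 (G), …
Top 3: B, H, A.
Each winner pays its own bid: B $59,000, H $58,500, A $50,500.

B $59,000, H $58,500, A $50,500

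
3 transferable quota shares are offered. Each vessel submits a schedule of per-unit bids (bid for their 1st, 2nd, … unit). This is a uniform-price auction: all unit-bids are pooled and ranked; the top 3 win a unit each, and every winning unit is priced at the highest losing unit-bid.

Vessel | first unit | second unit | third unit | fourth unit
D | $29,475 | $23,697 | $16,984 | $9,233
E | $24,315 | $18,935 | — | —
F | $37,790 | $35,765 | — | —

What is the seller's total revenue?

Total revenue: $72,945

Merging the schedules and taking the best 3: 37,790 (F-1), 35,765 (F-2), 29,475 (D-1)
The (k+1)-th unit-bid is $24,315.
Allocation: D 1, F 2. Every unit priced at $24,315.
Revenue = 3 × 24,315 = $72,945.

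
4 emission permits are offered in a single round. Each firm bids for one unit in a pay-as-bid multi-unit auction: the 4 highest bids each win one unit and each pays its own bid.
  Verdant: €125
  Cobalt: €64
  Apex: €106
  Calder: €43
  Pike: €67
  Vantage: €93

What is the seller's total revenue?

Total revenue: €391

Sorting: 125 (Verdant), 106 (Apex), 93 (Vantage), 67 (Pike), 64 (Cobalt), 43 (Calder)
Winners (4 units): Verdant, Apex, Vantage, Pike.
Total revenue = 125 + 106 + 93 + 67 = €391.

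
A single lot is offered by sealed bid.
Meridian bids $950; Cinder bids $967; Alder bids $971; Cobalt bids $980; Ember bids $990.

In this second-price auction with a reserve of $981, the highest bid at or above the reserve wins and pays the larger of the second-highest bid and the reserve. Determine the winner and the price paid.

Ember pays $981

Bids in order: 990 (Ember) > 980 (Cobalt) > 971 (Alder) > 967 (Cinder) > 950 (Meridian)
Ember has the top bid at or above the reserve ($990).
Second-highest bid $980 is below the reserve $981, so the reserve binds → payment $981.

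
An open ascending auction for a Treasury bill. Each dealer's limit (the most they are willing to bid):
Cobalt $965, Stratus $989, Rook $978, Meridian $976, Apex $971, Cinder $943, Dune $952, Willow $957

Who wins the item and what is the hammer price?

Limits ranked: 989 (Stratus) > 978 (Rook) > 976 (Meridian) > 971 (Apex) > 965 (Cobalt) > 957 (Willow) > …
Once the price passes $978, only Stratus is left; the hammer falls at Rook's limit of $978.

Stratus wins at $978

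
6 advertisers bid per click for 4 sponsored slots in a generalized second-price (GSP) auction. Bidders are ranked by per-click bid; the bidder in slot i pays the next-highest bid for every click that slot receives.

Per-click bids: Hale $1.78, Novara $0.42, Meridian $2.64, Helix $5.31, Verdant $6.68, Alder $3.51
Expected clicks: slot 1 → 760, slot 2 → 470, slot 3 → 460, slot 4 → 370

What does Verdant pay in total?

Verdant pays $4035.60

Sorting advertisers: $6.68 (Verdant) > $5.31 (Helix) > $3.51 (Alder) > $2.64 (Meridian) > $1.78 (Hale) > …
Verdant holds slot 1 → pays next bid $5.31 × 760 clicks = $4035.60.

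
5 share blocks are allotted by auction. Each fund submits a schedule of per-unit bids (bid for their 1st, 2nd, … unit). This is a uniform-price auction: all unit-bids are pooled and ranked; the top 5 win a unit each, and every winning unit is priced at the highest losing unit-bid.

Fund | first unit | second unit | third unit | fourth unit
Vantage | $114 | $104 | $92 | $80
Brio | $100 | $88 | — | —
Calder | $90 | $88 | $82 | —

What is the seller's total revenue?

Total revenue: $440

Merging the schedules and taking the best 5: 114 (Vantage-1), 104 (Vantage-2), 100 (Brio-1), 92 (Vantage-3), 90 (Calder-1)
First bid not allocated: $88.
Allocation: Brio 1, Calder 1, Vantage 3. Every unit priced at $88.
Revenue = 5 × 88 = $440.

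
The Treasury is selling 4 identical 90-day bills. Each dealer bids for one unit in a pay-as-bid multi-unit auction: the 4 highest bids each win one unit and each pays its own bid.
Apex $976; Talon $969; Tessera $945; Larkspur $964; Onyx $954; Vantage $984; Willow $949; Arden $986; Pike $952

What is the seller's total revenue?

Total revenue: $3,915

Sorting: 986 (Arden), 984 (Vantage), 976 (Apex), 969 (Talon), 964 (Larkspur), 954 (Onyx), …
Winners (4 units): Arden, Vantage, Apex, Talon.
Total revenue = 986 + 984 + 976 + 969 = $3,915.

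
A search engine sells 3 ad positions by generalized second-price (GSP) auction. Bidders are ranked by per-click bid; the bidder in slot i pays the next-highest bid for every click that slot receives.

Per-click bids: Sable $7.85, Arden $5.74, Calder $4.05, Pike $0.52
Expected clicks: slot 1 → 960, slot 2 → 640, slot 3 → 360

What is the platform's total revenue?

Ranked by bid: $7.85 (Sable) > $5.74 (Arden) > $4.05 (Calder) > $0.52 (Pike)
Slot 1: Sable pays $5.74 × 960 = $5510.40
Slot 2: Arden pays $4.05 × 640 = $2592.00
Slot 3: Calder pays $0.52 × 360 = $187.20
Total = $8289.60

Total revenue: $8289.60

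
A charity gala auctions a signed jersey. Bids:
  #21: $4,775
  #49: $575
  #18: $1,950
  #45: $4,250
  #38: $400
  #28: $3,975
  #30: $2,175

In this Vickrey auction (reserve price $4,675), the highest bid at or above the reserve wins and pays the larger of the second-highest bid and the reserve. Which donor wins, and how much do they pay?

Bids ranked: 4,775 (#21) > 4,250 (#45) > 3,975 (#28) > 2,175 (#30) > 1,950 (#18) > 575 (#49) > …
#21 has the top bid at or above the reserve ($4,775).
max(second-highest $4,250, reserve $4,675) = $4,675.

#21 pays $4,675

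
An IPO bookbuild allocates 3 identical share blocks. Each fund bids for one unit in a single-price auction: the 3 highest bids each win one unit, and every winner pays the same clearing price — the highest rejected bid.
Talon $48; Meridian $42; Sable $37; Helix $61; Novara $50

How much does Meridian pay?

Ordering the bids: 61 (Helix), 50 (Novara), 48 (Talon), 42 (Meridian), 37 (Sable)
Top 3: Helix, Novara, Talon.
Highest unsuccessful bid: $42 → clearing price.
Meridian does not win → pays $0.

Meridian pays $0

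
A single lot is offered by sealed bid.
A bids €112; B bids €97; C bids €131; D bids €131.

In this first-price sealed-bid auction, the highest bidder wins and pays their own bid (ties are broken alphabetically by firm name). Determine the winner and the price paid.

Bids ranked: 131 (C) > 131 (D) > 112 (A) > 97 (B)
C and D tie at €131; tie-break gives it to C.
C is highest → pays own bid, €131.

C pays €131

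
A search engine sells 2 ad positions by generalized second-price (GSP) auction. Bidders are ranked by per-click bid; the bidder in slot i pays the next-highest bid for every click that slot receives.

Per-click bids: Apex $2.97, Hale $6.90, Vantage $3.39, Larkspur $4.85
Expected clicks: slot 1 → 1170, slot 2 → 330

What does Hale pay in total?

Hale pays $5674.50

Per-click bids in order: $6.90 (Hale) > $4.85 (Larkspur) > $3.39 (Vantage) > …
Hale holds slot 1 → pays next bid $4.85 × 1170 clicks = $5674.50.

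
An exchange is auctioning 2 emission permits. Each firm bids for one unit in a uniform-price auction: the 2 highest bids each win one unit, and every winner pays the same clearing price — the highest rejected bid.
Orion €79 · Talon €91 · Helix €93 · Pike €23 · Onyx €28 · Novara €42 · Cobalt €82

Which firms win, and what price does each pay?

Helix, Talon; each pays €82

Bids ranked high→low: 93 (Helix), 91 (Talon), 82 (Cobalt), 79 (Orion), …
The 2 highest are Helix, Talon.
First losing bid is Cobalt's €82, which sets the uniform price.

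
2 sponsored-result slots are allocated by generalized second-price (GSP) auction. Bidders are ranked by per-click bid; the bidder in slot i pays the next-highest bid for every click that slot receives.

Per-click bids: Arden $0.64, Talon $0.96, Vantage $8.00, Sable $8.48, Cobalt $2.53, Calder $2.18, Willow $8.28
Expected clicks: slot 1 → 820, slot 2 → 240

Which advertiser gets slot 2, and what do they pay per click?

Sorting advertisers: $8.48 (Sable) > $8.28 (Willow) > $8.00 (Vantage) > …
Slot 2 goes to the second-ranked bidder, Willow, who pays the next bid down: $8.00/click.

Willow; $8.00 per click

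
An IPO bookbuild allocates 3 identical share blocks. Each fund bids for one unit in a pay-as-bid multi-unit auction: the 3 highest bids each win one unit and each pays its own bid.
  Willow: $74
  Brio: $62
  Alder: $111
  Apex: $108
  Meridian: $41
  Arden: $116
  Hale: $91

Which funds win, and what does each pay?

Arden $116, Alder $111, Apex $108

Sorting: 116 (Arden), 111 (Alder), 108 (Apex), 91 (Hale), 74 (Willow), …
Top 3: Arden, Alder, Apex.
Each winner pays its own bid: Arden $116, Alder $111, Apex $108.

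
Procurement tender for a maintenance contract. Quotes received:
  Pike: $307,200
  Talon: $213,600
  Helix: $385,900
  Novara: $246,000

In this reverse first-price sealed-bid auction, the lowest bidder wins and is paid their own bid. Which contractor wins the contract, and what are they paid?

Sorting bids: 213,600 (Talon) < 246,000 (Novara) < 307,200 (Pike) < 385,900 (Helix)
First-price: Talon is paid what they bid, $213,600.

Talon is paid $213,600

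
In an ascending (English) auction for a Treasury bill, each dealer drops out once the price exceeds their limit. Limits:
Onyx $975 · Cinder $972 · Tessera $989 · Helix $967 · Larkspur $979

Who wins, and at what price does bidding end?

Limits in order: 989 (Tessera) > 979 (Larkspur) > 975 (Onyx) > 972 (Cinder) > 967 (Helix)
Bidding ends when Larkspur exits at $979; Tessera takes it.

Tessera wins at $979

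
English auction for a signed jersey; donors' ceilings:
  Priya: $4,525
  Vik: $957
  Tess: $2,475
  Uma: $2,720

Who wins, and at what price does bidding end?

Priya wins at $2,720

Ascending (English) auction: the price rises until one bidder remains; the winner pays the price at which the last rival dropped out.
Limits in order: 4,525 (Priya) > 2,720 (Uma) > 2,475 (Tess) > 957 (Vik)
Once the price passes $2,720, only Priya is left; the hammer falls at Uma's limit of $2,720.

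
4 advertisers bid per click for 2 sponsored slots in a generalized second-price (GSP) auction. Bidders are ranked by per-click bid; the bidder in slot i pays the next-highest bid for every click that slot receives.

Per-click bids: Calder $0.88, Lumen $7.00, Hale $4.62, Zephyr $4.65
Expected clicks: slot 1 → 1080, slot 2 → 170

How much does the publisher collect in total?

Total revenue: $5807.40

Ranked by bid: $7.00 (Lumen) > $4.65 (Zephyr) > $4.62 (Hale) > …
Slot 1: Lumen pays $4.65 × 1080 = $5022.00
Slot 2: Zephyr pays $4.62 × 170 = $785.40
Total = $5807.40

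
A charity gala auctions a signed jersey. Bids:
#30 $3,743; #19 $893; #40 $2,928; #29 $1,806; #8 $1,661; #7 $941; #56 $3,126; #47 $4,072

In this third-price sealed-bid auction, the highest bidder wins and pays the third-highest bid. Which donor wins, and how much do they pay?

#47 pays $3,126

Bids ranked: 4,072 (#47) > 3,743 (#30) > 3,126 (#56) > 2,928 (#40) > 1,806 (#29) > 1,661 (#8) > …
#47 wins; payment is bid #3 in the ranking = $3,126.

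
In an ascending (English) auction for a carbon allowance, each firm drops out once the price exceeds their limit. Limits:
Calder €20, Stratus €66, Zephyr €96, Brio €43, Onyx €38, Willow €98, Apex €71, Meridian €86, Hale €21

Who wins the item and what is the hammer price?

Willow wins at €96

Limits in order: 98 (Willow) > 96 (Zephyr) > 86 (Meridian) > 71 (Apex) > 66 (Stratus) > 43 (Brio) > …
Zephyr is the last rival to drop out, at €96; Willow remains and wins at that price.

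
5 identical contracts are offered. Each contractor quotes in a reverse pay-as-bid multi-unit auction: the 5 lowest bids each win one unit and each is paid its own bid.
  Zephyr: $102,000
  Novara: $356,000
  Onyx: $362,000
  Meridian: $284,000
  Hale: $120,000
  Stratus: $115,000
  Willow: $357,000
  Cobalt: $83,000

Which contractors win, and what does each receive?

Cobalt $83,000, Zephyr $102,000, Stratus $115,000, Hale $120,000, Meridian $284,000

Bids ranked low→high: 83,000 (Cobalt), 102,000 (Zephyr), 115,000 (Stratus), 120,000 (Hale), 284,000 (Meridian), 356,000 (Novara), 357,000 (Willow), …
The 5 lowest are Cobalt, Zephyr, Stratus, Hale, Meridian.
Each winner is paid its own bid: Cobalt $83,000, Zephyr $102,000, Stratus $115,000, Hale $120,000, Meridian $284,000.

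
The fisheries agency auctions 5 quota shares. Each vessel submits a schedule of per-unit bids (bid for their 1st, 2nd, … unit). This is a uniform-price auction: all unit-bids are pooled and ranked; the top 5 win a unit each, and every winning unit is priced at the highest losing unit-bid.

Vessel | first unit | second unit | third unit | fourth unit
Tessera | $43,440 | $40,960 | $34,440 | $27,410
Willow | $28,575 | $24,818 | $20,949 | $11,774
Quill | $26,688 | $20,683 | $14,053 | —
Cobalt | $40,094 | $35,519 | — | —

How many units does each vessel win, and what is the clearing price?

Cobalt 2, Tessera 3; clearing price $28,575

All unit-bids, highest first — top 5: 43,440 (Tessera-1), 40,960 (Tessera-2), 40,094 (Cobalt-1), 35,519 (Cobalt-2), 34,440 (Tessera-3)
First bid not allocated: $28,575.
Allocation: Cobalt 2, Tessera 3.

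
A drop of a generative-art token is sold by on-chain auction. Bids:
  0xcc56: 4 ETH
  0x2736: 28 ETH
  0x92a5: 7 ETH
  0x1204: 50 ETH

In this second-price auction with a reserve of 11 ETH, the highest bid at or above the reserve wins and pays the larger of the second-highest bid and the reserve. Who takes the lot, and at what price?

Second-price auction with a reserve of 11 ETH: the highest bid at or above the reserve wins and pays the larger of the second-highest bid and the reserve.
Bids ranked: 50 (0x1204) > 28 (0x2736) > 7 (0x92a5) > 4 (0xcc56)
Highest eligible bid: 0x1204 at 50 ETH.
Second-highest bid 28 ETH exceeds the reserve 11 ETH → payment 28 ETH.

0x1204 pays 28 ETH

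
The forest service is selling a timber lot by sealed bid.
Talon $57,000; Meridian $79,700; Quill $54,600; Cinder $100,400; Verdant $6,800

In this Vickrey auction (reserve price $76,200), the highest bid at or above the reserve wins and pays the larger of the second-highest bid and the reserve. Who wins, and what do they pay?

Cinder pays $79,700

Bids ranked: 100,400 (Cinder) > 79,700 (Meridian) > 57,000 (Talon) > 54,600 (Quill) > 6,800 (Verdant)
Highest eligible bid: Cinder at $100,400.
max(second-highest $79,700, reserve $76,200) = $79,700; the reserve does not bind.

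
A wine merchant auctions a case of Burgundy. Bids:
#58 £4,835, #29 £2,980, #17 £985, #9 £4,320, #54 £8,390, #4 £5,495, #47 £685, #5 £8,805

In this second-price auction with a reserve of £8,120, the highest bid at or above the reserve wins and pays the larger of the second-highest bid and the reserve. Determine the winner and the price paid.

Sorting bids: 8,805 (#5) > 8,390 (#54) > 5,495 (#4) > 4,835 (#58) > 4,320 (#9) > 2,980 (#29) > …
#5 has the top bid at or above the reserve (£8,805).
max(second-highest £8,390, reserve £8,120) = £8,390; the reserve does not bind.

#5 pays £8,390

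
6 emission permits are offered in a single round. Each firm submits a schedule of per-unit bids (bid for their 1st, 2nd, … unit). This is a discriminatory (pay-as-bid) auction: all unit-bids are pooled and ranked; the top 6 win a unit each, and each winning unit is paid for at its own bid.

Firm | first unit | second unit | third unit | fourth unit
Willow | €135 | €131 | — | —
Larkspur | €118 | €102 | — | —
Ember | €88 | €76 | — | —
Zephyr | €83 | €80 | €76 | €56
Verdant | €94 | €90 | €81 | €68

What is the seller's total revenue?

All unit-bids, highest first — top 6: 135 (Willow-1), 131 (Willow-2), 118 (Larkspur-1), 102 (Larkspur-2), 94 (Verdant-1), 90 (Verdant-2)
Next rejected bid: €88 (not a price — pay-as-bid).
Each winning unit pays its own bid.
Revenue = 135 + 131 + 118 + 102 + 94 + 90 = €670.

Total revenue: €670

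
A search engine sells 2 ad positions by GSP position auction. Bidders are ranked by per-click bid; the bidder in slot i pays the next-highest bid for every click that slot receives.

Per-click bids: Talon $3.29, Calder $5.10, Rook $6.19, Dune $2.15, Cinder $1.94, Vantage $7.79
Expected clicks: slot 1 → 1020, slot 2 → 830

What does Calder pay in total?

Ranked by bid: $7.79 (Vantage) > $6.19 (Rook) > $5.10 (Calder) > …
Calder ranks below slot 2 → no slot, pays nothing.

Calder pays $0.00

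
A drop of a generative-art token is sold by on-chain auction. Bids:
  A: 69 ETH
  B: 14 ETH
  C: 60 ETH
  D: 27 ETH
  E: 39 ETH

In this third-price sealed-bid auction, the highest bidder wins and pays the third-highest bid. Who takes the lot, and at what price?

Bids in order: 69 (A) > 60 (C) > 39 (E) > 27 (D) > 14 (B)
A is highest; pays the third-highest bid, 39 ETH.

A pays 39 ETH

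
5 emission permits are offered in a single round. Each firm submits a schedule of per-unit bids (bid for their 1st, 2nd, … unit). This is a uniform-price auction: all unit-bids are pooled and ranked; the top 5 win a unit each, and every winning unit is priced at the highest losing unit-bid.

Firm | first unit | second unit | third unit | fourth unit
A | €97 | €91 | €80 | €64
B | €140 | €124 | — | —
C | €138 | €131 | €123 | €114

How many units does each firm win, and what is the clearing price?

All unit-bids, highest first — top 5: 140 (B-1), 138 (C-1), 131 (C-2), 124 (B-2), 123 (C-3)
Highest rejected unit-bid = €114.
Allocation: B 2, C 3.

B 2, C 3; clearing price €114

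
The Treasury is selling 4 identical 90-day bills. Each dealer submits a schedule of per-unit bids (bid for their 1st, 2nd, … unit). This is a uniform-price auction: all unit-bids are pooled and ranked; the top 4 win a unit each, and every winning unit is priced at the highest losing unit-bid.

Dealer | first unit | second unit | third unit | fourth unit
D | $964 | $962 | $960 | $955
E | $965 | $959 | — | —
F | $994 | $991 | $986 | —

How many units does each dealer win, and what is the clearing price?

E 1, F 3; clearing price $964

Merging the schedules and taking the best 4: 994 (F-1), 991 (F-2), 986 (F-3), 965 (E-1)
The (k+1)-th unit-bid is $964.
Allocation: E 1, F 3.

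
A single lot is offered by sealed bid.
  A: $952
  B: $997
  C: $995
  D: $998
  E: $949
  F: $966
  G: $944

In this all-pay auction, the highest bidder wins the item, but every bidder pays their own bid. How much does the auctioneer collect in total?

Rule: the highest bidder wins the item, but every bidder pays their own bid.
Bids in order: 998 (D) > 997 (B) > 995 (C) > 966 (F) > 952 (A) > 949 (E) > …
D wins with the top bid; all bids are sunk regardless.
Every bidder forfeits their bid regardless of winning.
Revenue = 952 + 997 + 995 + 998 + 949 + 966 + 944 = $6,801.

Total revenue: $6,801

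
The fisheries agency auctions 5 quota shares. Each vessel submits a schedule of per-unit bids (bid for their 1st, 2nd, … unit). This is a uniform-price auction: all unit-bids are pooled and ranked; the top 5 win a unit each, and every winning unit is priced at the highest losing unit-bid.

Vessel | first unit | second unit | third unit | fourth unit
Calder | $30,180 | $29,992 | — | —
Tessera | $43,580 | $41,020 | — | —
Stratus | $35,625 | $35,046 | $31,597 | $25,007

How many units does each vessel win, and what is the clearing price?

Stratus 3, Tessera 2; clearing price $30,180

All unit-bids, highest first — top 5: 43,580 (Tessera-1), 41,020 (Tessera-2), 35,625 (Stratus-1), 35,046 (Stratus-2), 31,597 (Stratus-3)
The (k+1)-th unit-bid is $30,180.
Allocation: Stratus 3, Tessera 2.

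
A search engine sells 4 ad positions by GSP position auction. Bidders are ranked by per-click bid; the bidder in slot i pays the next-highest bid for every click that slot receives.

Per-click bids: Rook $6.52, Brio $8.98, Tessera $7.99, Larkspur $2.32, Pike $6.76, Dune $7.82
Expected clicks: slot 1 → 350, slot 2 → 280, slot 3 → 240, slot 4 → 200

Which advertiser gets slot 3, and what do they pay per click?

Per-click bids in order: $8.98 (Brio) > $7.99 (Tessera) > $7.82 (Dune) > $6.76 (Pike) > $6.52 (Rook) > …
Slot 3 goes to the third-ranked bidder, Dune, who pays the next bid down: $6.76/click.

Dune; $6.76 per click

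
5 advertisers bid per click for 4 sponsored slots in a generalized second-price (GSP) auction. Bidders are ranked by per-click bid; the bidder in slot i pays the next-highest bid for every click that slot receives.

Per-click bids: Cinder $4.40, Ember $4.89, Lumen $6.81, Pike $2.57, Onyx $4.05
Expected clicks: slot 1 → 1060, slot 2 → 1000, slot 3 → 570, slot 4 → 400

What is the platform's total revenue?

Sorting advertisers: $6.81 (Lumen) > $4.89 (Ember) > $4.40 (Cinder) > $4.05 (Onyx) > $2.57 (Pike)
Slot 1: Lumen pays $4.89 × 1060 = $5183.40
Slot 2: Ember pays $4.40 × 1000 = $4400.00
Slot 3: Cinder pays $4.05 × 570 = $2308.50
Slot 4: Onyx pays $2.57 × 400 = $1028.00
Total = $12919.90

Total revenue: $12919.90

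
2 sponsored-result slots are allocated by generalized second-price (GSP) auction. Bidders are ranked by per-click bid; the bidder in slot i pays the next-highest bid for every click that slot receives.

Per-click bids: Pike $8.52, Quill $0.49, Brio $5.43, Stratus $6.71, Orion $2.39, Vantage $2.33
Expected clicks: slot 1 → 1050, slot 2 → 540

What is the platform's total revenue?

Per-click bids in order: $8.52 (Pike) > $6.71 (Stratus) > $5.43 (Brio) > …
Slot 1: Pike pays $6.71 × 1050 = $7045.50
Slot 2: Stratus pays $5.43 × 540 = $2932.20
Total = $9977.70

Total revenue: $9977.70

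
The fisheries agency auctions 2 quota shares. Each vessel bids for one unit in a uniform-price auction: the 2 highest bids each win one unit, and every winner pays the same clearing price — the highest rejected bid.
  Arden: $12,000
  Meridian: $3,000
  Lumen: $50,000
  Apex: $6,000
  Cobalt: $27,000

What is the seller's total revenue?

Sorting: 50,000 (Lumen), 27,000 (Cobalt), 12,000 (Arden), 6,000 (Apex), …
Top 2: Lumen, Cobalt.
Highest unsuccessful bid: $12,000 → clearing price.
Total revenue = 2 × $12,000 = $24,000.

Total revenue: $24,000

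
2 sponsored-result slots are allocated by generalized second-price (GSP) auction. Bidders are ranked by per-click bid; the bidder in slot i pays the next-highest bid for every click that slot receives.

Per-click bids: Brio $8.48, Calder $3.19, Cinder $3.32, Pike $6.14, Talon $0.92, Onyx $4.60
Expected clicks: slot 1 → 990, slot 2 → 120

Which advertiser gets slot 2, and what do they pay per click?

Sorting advertisers: $8.48 (Brio) > $6.14 (Pike) > $4.60 (Onyx) > …
Slot 2 goes to the second-ranked bidder, Pike, who pays the next bid down: $4.60/click.

Pike; $4.60 per click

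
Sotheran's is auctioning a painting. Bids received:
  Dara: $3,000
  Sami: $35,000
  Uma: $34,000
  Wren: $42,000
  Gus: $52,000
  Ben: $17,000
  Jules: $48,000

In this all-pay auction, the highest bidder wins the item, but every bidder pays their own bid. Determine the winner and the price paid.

All-pay auction: the highest bidder wins the item, but every bidder pays their own bid.
Bids in order: 52,000 (Gus) > 48,000 (Jules) > 42,000 (Wren) > 35,000 (Sami) > 34,000 (Uma) > 17,000 (Ben) > …
Gus is highest and takes the item; every bidder forfeits their bid.

Gus pays $52,000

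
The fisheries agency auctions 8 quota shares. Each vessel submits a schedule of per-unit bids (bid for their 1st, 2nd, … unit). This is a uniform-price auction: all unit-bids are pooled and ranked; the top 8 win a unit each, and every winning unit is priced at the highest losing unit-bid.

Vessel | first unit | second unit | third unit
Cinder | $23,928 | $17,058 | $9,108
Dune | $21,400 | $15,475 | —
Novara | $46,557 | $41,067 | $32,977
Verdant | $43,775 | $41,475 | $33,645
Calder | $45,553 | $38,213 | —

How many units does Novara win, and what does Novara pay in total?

Merging the schedules and taking the best 8: 46,557 (Novara-1), 45,553 (Calder-1), 43,775 (Verdant-1), 41,475 (Verdant-2), 41,067 (Novara-2), 38,213 (Calder-2), 33,645 (Verdant-3), 32,977 (Novara-3)
First bid not allocated: $23,928.
Novara wins 3 unit(s) at $23,928 each.

Novara: 3 units, pays $71,784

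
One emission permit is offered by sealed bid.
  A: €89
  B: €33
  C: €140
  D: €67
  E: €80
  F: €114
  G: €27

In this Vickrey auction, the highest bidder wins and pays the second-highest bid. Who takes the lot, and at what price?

Bids ranked: 140 (C) > 114 (F) > 89 (A) > 80 (E) > 67 (D) > 33 (B) > …
Second-price: C pays F's bid of €114.

C pays €114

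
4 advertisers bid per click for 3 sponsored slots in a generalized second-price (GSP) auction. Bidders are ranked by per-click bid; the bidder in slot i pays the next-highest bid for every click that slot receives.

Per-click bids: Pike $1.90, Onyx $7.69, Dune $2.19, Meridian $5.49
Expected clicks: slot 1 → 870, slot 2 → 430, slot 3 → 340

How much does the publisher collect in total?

Ranked by bid: $7.69 (Onyx) > $5.49 (Meridian) > $2.19 (Dune) > $1.90 (Pike)
Slot 1: Onyx pays $5.49 × 870 = $4776.30
Slot 2: Meridian pays $2.19 × 430 = $941.70
Slot 3: Dune pays $1.90 × 340 = $646.00
Total = $6364.00

Total revenue: $6364.00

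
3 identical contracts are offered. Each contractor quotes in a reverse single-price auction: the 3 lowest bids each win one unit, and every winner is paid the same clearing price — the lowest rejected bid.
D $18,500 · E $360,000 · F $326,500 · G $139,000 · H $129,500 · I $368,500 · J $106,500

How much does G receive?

G is paid $0

Sorting: 18,500 (D), 106,500 (J), 129,500 (H), 139,000 (G), 326,500 (F), …
Winners (3 units): D, J, H.
Lowest unsuccessful bid: $139,000 → clearing price.
G does not win → is paid $0.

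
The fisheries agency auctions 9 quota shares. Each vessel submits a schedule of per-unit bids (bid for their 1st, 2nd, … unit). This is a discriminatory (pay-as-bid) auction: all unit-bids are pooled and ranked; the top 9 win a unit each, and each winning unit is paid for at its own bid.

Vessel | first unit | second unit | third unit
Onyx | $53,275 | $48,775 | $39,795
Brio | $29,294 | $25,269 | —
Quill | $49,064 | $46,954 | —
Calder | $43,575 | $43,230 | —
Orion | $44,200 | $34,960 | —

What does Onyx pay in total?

Onyx pays $141,845

Pooled unit-bids ranked (top 9): 53,275 (Onyx-1), 49,064 (Quill-1), 48,775 (Onyx-2), 46,954 (Quill-2), 44,200 (Orion-1), 43,575 (Calder-1), 43,230 (Calder-2), 39,795 (Onyx-3), 34,960 (Orion-2)
Next rejected bid: $29,294 (not a price — pay-as-bid).
Onyx's winning unit-bids: 53,275 + 48,775 + 39,795 = $141,845.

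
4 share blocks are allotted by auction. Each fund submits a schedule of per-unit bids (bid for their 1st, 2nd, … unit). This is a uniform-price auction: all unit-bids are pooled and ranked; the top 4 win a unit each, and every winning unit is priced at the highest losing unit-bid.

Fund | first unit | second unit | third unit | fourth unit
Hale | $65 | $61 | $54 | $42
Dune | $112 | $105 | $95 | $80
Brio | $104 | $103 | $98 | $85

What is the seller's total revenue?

Total revenue: $392

Pooled unit-bids ranked (top 4): 112 (Dune-1), 105 (Dune-2), 104 (Brio-1), 103 (Brio-2)
Highest rejected unit-bid = $98.
Allocation: Brio 2, Dune 2. Every unit priced at $98.
Revenue = 4 × 98 = $392.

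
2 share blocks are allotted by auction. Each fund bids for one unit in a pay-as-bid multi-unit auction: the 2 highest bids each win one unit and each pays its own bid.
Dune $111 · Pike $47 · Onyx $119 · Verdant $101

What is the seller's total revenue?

Sorting: 119 (Onyx), 111 (Dune), 101 (Verdant), 47 (Pike)
Winners (2 units): Onyx, Dune.
Total revenue = 119 + 111 = $230.

Total revenue: $230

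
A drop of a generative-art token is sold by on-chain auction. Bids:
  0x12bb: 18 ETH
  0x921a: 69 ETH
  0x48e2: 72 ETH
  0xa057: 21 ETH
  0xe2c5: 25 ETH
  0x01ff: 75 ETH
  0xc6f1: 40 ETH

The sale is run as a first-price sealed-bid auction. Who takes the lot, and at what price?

0x01ff pays 75 ETH

Sorting bids: 75 (0x01ff) > 72 (0x48e2) > 69 (0x921a) > 40 (0xc6f1) > 25 (0xe2c5) > 21 (0xa057) > …
First-price: 0x01ff pays what they bid, 75 ETH.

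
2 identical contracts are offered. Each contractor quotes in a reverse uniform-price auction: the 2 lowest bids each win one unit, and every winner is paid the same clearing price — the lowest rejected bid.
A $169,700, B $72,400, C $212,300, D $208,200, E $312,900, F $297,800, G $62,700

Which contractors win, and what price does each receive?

G, B; each is paid $169,700

Bids ranked low→high: 62,700 (G), 72,400 (B), 169,700 (A), 208,200 (D), …
Lowest 2: G, B.
Clearing price = lowest rejected bid = $169,700.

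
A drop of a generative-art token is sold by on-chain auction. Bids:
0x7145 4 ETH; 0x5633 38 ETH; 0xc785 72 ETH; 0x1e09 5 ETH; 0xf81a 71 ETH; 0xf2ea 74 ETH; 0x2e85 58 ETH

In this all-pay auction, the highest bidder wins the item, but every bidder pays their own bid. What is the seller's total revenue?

Total revenue: 322 ETH

Rule: the highest bidder wins the item, but every bidder pays their own bid.
Bids in order: 74 (0xf2ea) > 72 (0xc785) > 71 (0xf81a) > 58 (0x2e85) > 38 (0x5633) > 5 (0x1e09) > …
Every bidder forfeits their bid regardless of winning.
Revenue = 4 + 38 + 72 + 5 + 71 + 74 + 58 = 322 ETH.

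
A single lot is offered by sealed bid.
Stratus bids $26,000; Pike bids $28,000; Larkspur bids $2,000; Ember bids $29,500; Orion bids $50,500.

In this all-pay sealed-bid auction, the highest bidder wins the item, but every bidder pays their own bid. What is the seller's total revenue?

Total revenue: $136,000

Rule: the highest bidder wins the item, but every bidder pays their own bid.
Sorting bids: 50,500 (Orion) > 29,500 (Ember) > 28,000 (Pike) > 26,000 (Stratus) > 2,000 (Larkspur)
Every bidder forfeits their bid regardless of winning.
Revenue = 26,000 + 28,000 + 2,000 + 29,500 + 50,500 = $136,000.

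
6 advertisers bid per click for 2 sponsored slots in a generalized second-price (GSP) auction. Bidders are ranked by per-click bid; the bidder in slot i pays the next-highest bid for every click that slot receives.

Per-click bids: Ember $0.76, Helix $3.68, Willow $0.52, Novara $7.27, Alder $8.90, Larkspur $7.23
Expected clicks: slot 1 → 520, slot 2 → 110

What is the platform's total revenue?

Ranked by bid: $8.90 (Alder) > $7.27 (Novara) > $7.23 (Larkspur) > …
Slot 1: Alder pays $7.27 × 520 = $3780.40
Slot 2: Novara pays $7.23 × 110 = $795.30
Total = $4575.70

Total revenue: $4575.70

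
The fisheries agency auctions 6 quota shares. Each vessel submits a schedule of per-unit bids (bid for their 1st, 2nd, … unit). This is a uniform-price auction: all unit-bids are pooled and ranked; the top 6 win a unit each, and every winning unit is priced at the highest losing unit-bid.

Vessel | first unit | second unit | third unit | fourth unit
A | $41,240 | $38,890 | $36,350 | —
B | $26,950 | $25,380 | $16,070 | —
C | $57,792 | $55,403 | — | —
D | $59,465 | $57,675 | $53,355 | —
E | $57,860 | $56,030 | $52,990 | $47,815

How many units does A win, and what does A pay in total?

A: 0 units, pays $0

All unit-bids, highest first — top 6: 59,465 (D-1), 57,860 (E-1), 57,792 (C-1), 57,675 (D-2), 56,030 (E-2), 55,403 (C-2)
First bid not allocated: $53,355.
A wins 0 unit(s) at $53,355 each.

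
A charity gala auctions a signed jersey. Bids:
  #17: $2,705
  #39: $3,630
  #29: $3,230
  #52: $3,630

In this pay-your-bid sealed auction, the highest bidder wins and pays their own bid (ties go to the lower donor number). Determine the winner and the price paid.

Sorting bids: 3,630 (#39) > 3,630 (#52) > 3,230 (#29) > 2,705 (#17)
#39 and #52 tie at $3,630; tie-break gives it to #39.
#39 has the highest bid and pays exactly that: $3,630.

#39 pays $3,630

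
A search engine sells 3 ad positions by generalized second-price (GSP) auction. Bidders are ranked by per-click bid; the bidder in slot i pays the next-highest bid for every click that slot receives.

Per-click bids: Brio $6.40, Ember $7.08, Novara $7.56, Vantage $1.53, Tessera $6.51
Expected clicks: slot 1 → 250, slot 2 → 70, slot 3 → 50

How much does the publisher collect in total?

Sorting advertisers: $7.56 (Novara) > $7.08 (Ember) > $6.51 (Tessera) > $6.40 (Brio) > …
Slot 1: Novara pays $7.08 × 250 = $1770.00
Slot 2: Ember pays $6.51 × 70 = $455.70
Slot 3: Tessera pays $6.40 × 50 = $320.00
Total = $2545.70

Total revenue: $2545.70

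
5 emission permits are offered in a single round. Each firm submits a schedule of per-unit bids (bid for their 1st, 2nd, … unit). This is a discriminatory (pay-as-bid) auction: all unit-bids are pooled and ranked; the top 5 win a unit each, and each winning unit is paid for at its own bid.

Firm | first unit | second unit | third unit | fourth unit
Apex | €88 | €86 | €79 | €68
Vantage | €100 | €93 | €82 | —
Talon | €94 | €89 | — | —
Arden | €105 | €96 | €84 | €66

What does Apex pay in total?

Apex pays €0

All unit-bids, highest first — top 5: 105 (Arden-1), 100 (Vantage-1), 96 (Arden-2), 94 (Talon-1), 93 (Vantage-2)
Next rejected bid: €89 (not a price — pay-as-bid).
Apex wins no units.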